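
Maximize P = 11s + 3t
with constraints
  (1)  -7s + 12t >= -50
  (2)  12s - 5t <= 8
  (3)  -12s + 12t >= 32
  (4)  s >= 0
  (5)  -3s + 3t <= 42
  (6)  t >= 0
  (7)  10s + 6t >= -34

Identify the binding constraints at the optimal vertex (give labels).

Extreme points and P = 11s + 3t:
  (64/21, 40/7) → P = 152/3
  (78/7, 176/7) → P = 198
  (0, 8/3) → P = 8
  (0, 14) → P = 42

The maximum is at (78/7, 176/7). Substituting into each constraint, equality holds for (2) and (5); the remaining constraints have slack.

(2) and (5)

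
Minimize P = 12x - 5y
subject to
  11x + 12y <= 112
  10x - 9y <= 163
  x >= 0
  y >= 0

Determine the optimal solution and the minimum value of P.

x = 0, y = 28/3, minimum P = -140/3

The optimum lies where 11x + 12y = 112 and x = 0.
Solving simultaneously gives x = 0, y = 28/3.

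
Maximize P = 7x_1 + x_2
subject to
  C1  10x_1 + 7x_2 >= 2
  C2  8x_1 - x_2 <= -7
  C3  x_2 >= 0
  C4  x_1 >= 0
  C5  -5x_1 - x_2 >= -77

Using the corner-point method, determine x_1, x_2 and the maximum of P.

x_1 = 70/13, x_2 = 651/13, maximum P = 1141/13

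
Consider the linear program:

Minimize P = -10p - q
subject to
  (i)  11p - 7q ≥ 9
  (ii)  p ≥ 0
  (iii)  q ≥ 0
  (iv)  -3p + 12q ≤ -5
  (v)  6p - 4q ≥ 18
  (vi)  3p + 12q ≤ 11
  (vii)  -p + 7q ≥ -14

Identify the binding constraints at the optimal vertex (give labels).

Feasible corners and P = -10p - q:
  (3, 0) → P = -30
  (11/3, 0) → P = -110/3
  (65/21, 1/7) → P = -653/21

The minimum is at (11/3, 0). Substituting into each constraint, equality holds for (iii) and (vi); the remaining constraints have slack.

(iii) and (vi)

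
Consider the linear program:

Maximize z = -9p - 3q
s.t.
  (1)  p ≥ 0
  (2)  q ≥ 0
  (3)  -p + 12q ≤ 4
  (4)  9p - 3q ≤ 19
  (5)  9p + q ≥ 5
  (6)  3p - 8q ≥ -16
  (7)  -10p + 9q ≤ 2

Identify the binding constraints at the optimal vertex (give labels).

(2) and (5)

Feasible corners and z = -9p - 3q:
  (19/9, 0) → z = -19
  (5/9, 0) → z = -5
  (16/7, 11/21) → z = -155/7
  (56/109, 41/109) → z = -627/109

The maximum is at (5/9, 0). Substituting into each constraint, equality holds for (2) and (5); the remaining constraints have slack.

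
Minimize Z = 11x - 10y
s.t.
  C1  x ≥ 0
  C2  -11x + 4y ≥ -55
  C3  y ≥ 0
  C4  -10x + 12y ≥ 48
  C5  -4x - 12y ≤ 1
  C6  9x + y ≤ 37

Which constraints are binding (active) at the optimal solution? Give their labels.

Vertices and Z = 11x - 10y:
  (0, 4) → Z = -40
  (0, 37) → Z = -370
  (198/59, 401/59) → Z = -1832/59

The minimum is at (0, 37). Substituting into each constraint, equality holds for C1 and C6; the remaining constraints have slack.

C1 and C6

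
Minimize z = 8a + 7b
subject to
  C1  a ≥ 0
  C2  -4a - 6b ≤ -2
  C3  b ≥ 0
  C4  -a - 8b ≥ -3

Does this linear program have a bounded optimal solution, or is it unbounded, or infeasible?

bounded optimum

Feasible corners and z = 8a + 7b:
  (0, 1/3) → z = 7/3
  (0, 3/8) → z = 21/8
  (1/2, 0) → z = 4
  (3, 0) → z = 24
The feasible region has finitely many vertices and no improving ray; the minimum is 7/3 at (0, 1/3).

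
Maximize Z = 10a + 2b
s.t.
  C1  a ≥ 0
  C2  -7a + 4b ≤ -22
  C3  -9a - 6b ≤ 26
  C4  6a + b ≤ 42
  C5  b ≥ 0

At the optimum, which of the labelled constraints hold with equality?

C2 and C4

Vertices and Z = 10a + 2b:
  (190/31, 162/31) → Z = 2224/31
  (22/7, 0) → Z = 220/7
  (7, 0) → Z = 70

The maximum is at (190/31, 162/31). Substituting into each constraint, equality holds for C2 and C4; the remaining constraints have slack.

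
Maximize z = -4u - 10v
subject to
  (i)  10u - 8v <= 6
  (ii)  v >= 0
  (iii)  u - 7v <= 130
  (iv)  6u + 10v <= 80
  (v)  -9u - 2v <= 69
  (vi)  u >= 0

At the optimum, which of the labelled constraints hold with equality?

(ii) and (vi)

Extreme points and z = -4u - 10v:
  (3/5, 0) → z = -12/5
  (175/37, 191/37) → z = -2610/37
  (0, 0) → z = 0
  (0, 8) → z = -80

The maximum is at (0, 0). Substituting into each constraint, equality holds for (ii) and (vi); the remaining constraints have slack.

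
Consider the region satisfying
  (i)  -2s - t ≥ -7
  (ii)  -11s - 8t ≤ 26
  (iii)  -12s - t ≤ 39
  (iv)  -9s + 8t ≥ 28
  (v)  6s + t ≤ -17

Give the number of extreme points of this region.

Intersecting each pair of boundary lines and keeping only the points that satisfy every inequality leaves:
  (-286/85, 117/85)
  (-110/37, 31/37)
  (-11/3, 5)

3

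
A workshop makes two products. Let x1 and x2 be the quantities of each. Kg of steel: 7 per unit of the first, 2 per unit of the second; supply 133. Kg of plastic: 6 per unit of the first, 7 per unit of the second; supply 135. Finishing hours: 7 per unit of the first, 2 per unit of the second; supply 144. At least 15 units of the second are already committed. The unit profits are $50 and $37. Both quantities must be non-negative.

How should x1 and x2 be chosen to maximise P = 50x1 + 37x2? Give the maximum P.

x1 = 5, x2 = 15, maximum P = 805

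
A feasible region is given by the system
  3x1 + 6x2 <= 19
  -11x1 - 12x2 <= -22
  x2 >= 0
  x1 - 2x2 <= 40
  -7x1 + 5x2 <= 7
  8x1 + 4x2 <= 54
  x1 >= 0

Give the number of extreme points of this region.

4

The feasible vertices (each the meet of two boundaries and inside every other half-plane) are:
  (19/3, 0)
  (53/57, 154/57)
  (2, 0)
  (26/139, 231/139)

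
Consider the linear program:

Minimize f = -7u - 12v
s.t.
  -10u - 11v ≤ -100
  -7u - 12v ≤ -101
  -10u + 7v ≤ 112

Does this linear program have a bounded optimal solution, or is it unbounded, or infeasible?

unbounded

From the feasible point (89/43, 310/43), moving in the direction (7, 10) keeps every constraint satisfied while f decreases without bound.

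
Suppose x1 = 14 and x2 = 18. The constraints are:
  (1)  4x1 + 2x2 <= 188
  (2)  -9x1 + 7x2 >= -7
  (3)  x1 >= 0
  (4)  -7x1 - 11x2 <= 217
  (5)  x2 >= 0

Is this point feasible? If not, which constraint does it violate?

feasible

(1): 92 ≤ 188 ✓
(2): 0 ≥ -7 ✓
(3): 14 ≥ 0 ✓
(4): -296 ≤ 217 ✓
(5): 18 ≥ 0 ✓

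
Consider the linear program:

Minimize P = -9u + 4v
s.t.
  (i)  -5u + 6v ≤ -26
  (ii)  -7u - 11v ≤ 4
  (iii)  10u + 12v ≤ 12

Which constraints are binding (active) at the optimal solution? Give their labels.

Vertices and P = -9u + 4v:
  (262/97, -202/97) → P = -3166/97
  (16/5, -5/3) → P = -532/15
  (90/13, -62/13) → P = -1058/13

The minimum is at (90/13, -62/13). Substituting into each constraint, equality holds for (ii) and (iii); the remaining constraints have slack.

(ii) and (iii)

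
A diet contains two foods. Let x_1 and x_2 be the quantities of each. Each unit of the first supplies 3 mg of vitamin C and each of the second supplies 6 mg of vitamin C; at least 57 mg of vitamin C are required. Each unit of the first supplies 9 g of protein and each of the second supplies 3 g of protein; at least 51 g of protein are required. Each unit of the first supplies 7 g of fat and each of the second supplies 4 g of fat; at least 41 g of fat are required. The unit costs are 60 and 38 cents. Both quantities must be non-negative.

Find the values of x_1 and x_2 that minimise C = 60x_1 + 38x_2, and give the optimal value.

Feasible corners and C = 60x_1 + 38x_2:
  (0, 17) → C = 646
  (19, 0) → C = 1140
  (3, 8) → C = 484
The feasible region is unbounded (it extends along (0, 1), (1, 0)), but C strictly increases along every unbounded feasible direction, so there is no improving ray and the minimum is attained at a vertex.

The binding constraints are 3x_1 + 6x_2 = 57 and 9x_1 + 3x_2 = 51.
Solving simultaneously gives x_1 = 3, x_2 = 8.

x_1 = 3, x_2 = 8, minimum C = 484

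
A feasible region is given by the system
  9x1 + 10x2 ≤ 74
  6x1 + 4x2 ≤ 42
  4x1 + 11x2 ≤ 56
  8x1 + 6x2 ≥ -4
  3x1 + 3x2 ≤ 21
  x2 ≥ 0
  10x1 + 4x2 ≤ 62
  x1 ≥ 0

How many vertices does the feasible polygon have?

5

Pairwise boundary intersections that survive every other constraint:
  (3, 4)
  (0, 56/11)
  (17/3, 4/3)
  (31/5, 0)
  (0, 0)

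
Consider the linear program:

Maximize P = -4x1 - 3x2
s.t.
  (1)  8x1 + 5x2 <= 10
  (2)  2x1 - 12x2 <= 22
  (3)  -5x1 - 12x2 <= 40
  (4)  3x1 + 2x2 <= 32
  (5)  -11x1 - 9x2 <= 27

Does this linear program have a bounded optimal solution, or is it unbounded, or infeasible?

unbounded

From the feasible point (115/53, -78/53), moving in the direction (-9, 11) keeps every constraint satisfied while P increases without bound.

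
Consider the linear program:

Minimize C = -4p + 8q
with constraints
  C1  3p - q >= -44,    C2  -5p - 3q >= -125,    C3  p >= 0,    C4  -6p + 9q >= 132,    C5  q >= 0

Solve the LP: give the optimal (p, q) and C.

p = 0, q = 44/3, minimum C = 352/3

Feasible corners and C = -4p + 8q:
  (0, 125/3) → C = 1000/3
  (81/7, 470/21) → C = 2788/21
  (0, 44/3) → C = 352/3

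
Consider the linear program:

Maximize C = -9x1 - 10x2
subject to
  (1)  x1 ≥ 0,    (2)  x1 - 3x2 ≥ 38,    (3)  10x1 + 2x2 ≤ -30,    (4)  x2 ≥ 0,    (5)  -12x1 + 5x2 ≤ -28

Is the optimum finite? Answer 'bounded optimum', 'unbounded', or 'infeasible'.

infeasible

The boundaries x1 = 0 and 10x1 + 2x2 = -30 meet at (0, -15), but that point violates x2 ≥ 0. Every candidate vertex is excluded by some other constraint, so the feasible region is empty.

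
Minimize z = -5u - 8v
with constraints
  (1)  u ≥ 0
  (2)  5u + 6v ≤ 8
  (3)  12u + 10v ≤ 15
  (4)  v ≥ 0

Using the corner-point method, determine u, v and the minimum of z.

Feasible corners and z = -5u - 8v:
  (0, 4/3) → z = -32/3
  (0, 0) → z = 0
  (5/11, 21/22) → z = -109/11
  (5/4, 0) → z = -25/4

u = 0, v = 4/3, minimum z = -32/3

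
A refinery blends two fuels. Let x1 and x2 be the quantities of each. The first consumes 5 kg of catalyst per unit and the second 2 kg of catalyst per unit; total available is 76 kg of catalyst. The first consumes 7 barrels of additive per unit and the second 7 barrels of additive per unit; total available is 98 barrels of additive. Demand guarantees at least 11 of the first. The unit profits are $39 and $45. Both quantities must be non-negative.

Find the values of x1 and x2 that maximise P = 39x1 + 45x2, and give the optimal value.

x1 = 11, x2 = 3, maximum P = 564

Extreme points and P = 39x1 + 45x2:
  (14, 0) → P = 546
  (11, 0) → P = 429
  (11, 3) → P = 564

The binding constraints are 7x1 + 7x2 = 98 and x1 = 11.
Solving simultaneously gives x1 = 11, x2 = 3.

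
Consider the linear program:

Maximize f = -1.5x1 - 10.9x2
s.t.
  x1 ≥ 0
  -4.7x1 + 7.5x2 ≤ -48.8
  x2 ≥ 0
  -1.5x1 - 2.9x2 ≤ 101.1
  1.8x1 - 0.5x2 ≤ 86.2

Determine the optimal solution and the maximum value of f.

x1 = 488/47, x2 = 0, maximum f = -732/47

At the optimal vertex, -4.7x1 + 7.5x2 = -48.8 and x2 = 0.
Solving simultaneously gives x1 = 488/47, x2 = 0.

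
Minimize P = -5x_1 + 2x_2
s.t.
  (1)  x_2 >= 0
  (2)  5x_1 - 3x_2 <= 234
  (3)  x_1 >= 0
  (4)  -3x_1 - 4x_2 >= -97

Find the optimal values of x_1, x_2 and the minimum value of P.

Corner points and P = -5x_1 + 2x_2:
  (0, 0) → P = 0
  (97/3, 0) → P = -485/3
  (0, 97/4) → P = 97/2

The optimum lies where x_2 = 0 and -3x_1 - 4x_2 = -97.
Solving simultaneously gives x_1 = 97/3, x_2 = 0.

x_1 = 97/3, x_2 = 0, minimum P = -485/3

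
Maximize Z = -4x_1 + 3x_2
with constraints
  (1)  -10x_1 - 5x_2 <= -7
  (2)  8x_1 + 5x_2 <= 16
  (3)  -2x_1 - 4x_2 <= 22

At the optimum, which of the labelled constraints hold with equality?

(1) and (2)

Feasible corners and Z = -4x_1 + 3x_2:
  (-9/2, 52/5) → Z = 246/5
  (23/5, -39/5) → Z = -209/5
  (87/11, -104/11) → Z = -60

The maximum is at (-9/2, 52/5). Substituting into each constraint, equality holds for (1) and (2); the remaining constraints have slack.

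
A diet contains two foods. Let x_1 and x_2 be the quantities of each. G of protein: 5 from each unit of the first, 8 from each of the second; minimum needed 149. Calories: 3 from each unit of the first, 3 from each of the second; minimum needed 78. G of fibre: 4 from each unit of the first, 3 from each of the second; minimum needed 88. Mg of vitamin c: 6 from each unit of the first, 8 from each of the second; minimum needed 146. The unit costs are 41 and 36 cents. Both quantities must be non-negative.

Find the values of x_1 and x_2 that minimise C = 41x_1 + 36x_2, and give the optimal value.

x_1 = 10, x_2 = 16, minimum C = 986

The feasible region is unbounded (it extends along (0, 1), (1, 0)), but C strictly increases along every unbounded feasible direction, so there is no improving ray and the minimum is attained at a vertex.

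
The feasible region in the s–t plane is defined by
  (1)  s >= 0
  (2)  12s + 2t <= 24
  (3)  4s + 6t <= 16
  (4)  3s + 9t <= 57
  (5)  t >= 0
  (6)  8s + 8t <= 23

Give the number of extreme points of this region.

5

Pairwise boundary intersections that survive every other constraint:
  (0, 8/3)
  (0, 0)
  (2, 0)
  (73/40, 21/20)
  (5/8, 9/4)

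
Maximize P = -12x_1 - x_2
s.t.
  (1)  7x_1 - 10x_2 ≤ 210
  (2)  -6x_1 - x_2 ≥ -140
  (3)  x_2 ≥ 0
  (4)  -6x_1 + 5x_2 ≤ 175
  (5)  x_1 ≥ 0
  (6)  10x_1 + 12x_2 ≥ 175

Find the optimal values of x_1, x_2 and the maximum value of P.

x_1 = 0, x_2 = 175/12, maximum P = -175/12

Feasible corners and P = -12x_1 - x_2:
  (70/3, 0) → P = -280
  (175/12, 105/2) → P = -455/2
  (35/2, 0) → P = -210
  (0, 35) → P = -35
  (0, 175/12) → P = -175/12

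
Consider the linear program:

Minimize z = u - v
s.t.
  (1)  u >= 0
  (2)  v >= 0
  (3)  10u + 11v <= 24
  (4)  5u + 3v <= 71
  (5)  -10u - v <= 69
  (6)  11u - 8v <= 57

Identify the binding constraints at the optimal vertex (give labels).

(1) and (3)

Feasible corners and z = u - v:
  (0, 0) → z = 0
  (0, 24/11) → z = -24/11
  (12/5, 0) → z = 12/5

The minimum is at (0, 24/11). Substituting into each constraint, equality holds for (1) and (3); the remaining constraints have slack.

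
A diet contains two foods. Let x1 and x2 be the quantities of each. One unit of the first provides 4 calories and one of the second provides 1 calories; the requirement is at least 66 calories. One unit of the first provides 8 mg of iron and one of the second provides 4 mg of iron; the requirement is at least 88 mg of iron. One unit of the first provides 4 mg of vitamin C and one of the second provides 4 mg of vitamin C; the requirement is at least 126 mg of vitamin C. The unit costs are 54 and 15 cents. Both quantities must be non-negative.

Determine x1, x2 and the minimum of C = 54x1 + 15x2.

x1 = 23/2, x2 = 20, minimum C = 921

Feasible corners and C = 54x1 + 15x2:
  (0, 66) → C = 990
  (63/2, 0) → C = 1701
  (23/2, 20) → C = 921
The feasible region is unbounded (it extends along (0, 1), (1, 0)), but C strictly increases along every unbounded feasible direction, so there is no improving ray and the minimum is attained at a vertex.

The optimum lies where 4x1 + x2 = 66 and 4x1 + 4x2 = 126.
Solving simultaneously gives x1 = 23/2, x2 = 20.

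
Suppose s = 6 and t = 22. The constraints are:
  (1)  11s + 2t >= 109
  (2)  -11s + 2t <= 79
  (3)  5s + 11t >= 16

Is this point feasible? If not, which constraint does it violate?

feasible

(1): 110 ≥ 109 ✓
(2): -22 ≤ 79 ✓
(3): 272 ≥ 16 ✓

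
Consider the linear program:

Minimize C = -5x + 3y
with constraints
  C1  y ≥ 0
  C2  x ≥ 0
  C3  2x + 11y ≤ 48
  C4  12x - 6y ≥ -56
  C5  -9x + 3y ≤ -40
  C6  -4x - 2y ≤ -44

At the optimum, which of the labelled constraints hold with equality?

Vertices and C = -5x + 3y:
  (24, 0) → C = -120
  (11, 0) → C = -55
  (97/10, 13/5) → C = -407/10

The minimum is at (24, 0). Substituting into each constraint, equality holds for C1 and C3; the remaining constraints have slack.

C1 and C3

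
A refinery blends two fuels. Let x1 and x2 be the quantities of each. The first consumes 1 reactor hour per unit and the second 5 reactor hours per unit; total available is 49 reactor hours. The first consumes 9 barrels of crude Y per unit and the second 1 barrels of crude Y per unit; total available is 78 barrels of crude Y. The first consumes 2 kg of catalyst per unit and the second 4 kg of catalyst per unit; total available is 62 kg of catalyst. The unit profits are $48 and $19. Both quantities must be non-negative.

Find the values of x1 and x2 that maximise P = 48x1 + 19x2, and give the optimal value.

Vertices and P = 48x1 + 19x2:
  (0, 0) → P = 0
  (0, 49/5) → P = 931/5
  (26/3, 0) → P = 416
  (31/4, 33/4) → P = 2115/4

At the optimal vertex, x1 + 5x2 = 49 and 9x1 + x2 = 78.
Solving simultaneously gives x1 = 31/4, x2 = 33/4.

x1 = 31/4, x2 = 33/4, maximum P = 2115/4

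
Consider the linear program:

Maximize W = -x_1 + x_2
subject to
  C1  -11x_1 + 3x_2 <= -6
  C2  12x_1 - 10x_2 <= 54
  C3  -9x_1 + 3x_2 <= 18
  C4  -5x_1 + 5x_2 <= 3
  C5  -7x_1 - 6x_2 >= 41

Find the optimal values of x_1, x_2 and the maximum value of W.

x_1 = -1, x_2 = -17/3, maximum W = -14/3

Extreme points and W = -x_1 + x_2:
  (-51/37, -261/37) → W = -210/37
  (-1, -17/3) → W = -14/3
  (-43/71, -435/71) → W = -392/71

The binding constraints are -11x_1 + 3x_2 = -6 and -7x_1 - 6x_2 = 41.
Solving simultaneously gives x_1 = -1, x_2 = -17/3.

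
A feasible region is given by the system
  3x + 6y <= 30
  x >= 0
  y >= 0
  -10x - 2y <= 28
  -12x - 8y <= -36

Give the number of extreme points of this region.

4

Pairwise boundary intersections that survive every other constraint:
  (0, 5)
  (10, 0)
  (0, 9/2)
  (3, 0)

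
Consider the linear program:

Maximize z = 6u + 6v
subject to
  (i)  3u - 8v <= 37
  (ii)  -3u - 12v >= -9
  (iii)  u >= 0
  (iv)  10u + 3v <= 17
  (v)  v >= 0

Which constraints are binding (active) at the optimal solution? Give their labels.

(ii) and (iv)

Feasible corners and z = 6u + 6v:
  (0, 3/4) → z = 9/2
  (59/37, 13/37) → z = 432/37
  (0, 0) → z = 0
  (17/10, 0) → z = 51/5

The maximum is at (59/37, 13/37). Substituting into each constraint, equality holds for (ii) and (iv); the remaining constraints have slack.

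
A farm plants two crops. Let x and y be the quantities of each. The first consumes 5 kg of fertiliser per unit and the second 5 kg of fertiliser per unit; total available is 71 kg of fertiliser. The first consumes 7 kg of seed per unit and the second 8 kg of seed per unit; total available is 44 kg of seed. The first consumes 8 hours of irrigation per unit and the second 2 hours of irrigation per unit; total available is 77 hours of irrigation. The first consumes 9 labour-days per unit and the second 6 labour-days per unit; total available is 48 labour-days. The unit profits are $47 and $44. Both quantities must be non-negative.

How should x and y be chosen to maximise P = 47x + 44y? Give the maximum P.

x = 4, y = 2, maximum P = 276

Extreme points and P = 47x + 44y:
  (0, 0) → P = 0
  (0, 11/2) → P = 242
  (16/3, 0) → P = 752/3
  (4, 2) → P = 276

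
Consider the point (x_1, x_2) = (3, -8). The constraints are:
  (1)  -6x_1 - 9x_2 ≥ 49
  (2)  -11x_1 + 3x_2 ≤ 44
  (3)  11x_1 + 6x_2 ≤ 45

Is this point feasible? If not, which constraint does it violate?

(1): 54 ≥ 49 ✓
(2): -57 ≤ 44 ✓
(3): -15 ≤ 45 ✓

feasible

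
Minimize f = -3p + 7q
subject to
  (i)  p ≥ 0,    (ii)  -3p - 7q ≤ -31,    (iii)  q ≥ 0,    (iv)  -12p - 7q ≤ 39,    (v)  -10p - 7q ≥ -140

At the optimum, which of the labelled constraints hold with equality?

Feasible corners and f = -3p + 7q:
  (0, 31/7) → f = 31
  (0, 20) → f = 140
  (31/3, 0) → f = -31
  (14, 0) → f = -42

The minimum is at (14, 0). Substituting into each constraint, equality holds for (iii) and (v); the remaining constraints have slack.

(iii) and (v)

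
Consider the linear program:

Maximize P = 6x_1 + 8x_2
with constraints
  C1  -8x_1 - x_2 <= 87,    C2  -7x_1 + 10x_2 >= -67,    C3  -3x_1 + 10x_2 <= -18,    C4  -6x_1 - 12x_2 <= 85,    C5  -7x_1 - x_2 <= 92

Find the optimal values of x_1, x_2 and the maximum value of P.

Feasible corners and P = 6x_1 + 8x_2:
  (49/4, 15/8) → P = 177/2
  (-23/72, -997/144) → P = -2063/36
  (-317/48, -121/32) → P = -559/8

The optimum lies where -7x_1 + 10x_2 = -67 and -3x_1 + 10x_2 = -18.
Solving simultaneously gives x_1 = 49/4, x_2 = 15/8.

x_1 = 49/4, x_2 = 15/8, maximum P = 177/2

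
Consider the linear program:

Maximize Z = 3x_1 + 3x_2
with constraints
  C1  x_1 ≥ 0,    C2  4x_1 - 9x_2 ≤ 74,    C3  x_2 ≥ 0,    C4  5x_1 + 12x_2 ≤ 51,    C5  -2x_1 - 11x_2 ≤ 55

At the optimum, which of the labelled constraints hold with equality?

Corner points and Z = 3x_1 + 3x_2:
  (0, 0) → Z = 0
  (0, 17/4) → Z = 51/4
  (51/5, 0) → Z = 153/5

The maximum is at (51/5, 0). Substituting into each constraint, equality holds for C3 and C4; the remaining constraints have slack.

C3 and C4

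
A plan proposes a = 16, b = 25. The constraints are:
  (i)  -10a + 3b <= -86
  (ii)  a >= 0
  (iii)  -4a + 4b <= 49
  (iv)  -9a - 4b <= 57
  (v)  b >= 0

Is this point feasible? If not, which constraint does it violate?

not feasible — violates (i)

Constraint (i): -10a + 3b = -85, which is not ≤ -86. All other constraints are satisfied.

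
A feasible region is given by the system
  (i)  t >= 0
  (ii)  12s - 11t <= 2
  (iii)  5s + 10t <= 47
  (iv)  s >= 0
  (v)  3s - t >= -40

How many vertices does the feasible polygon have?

4

Intersecting each pair of boundary lines and keeping only the points that satisfy every inequality leaves:
  (1/6, 0)
  (0, 0)
  (537/175, 554/175)
  (0, 47/10)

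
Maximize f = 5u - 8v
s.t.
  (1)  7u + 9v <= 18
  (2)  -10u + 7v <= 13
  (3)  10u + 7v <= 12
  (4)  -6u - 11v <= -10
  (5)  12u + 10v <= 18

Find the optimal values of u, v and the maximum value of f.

u = 31/34, v = 7/17, maximum f = 43/34

Feasible corners and f = 5u - 8v:
  (-1/20, 25/14) → f = -407/28
  (-73/152, 89/76) → f = -1789/152
  (31/34, 7/17) → f = 43/34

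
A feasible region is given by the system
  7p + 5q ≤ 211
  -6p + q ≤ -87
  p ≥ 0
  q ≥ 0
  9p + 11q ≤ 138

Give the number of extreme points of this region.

3

Of the 10 pairwise boundary intersections, those satisfying every inequality are:
  (29/2, 0)
  (73/5, 3/5)
  (46/3, 0)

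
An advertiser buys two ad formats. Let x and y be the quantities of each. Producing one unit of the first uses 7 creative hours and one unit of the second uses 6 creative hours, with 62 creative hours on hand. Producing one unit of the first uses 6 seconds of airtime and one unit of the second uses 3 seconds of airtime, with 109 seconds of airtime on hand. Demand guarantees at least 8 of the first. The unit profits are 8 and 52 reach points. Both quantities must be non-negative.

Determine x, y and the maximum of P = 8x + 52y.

x = 8, y = 1, maximum P = 116

Feasible corners and P = 8x + 52y:
  (62/7, 0) → P = 496/7
  (8, 0) → P = 64
  (8, 1) → P = 116

The optimum lies where 7x + 6y = 62 and x = 8.
Solving simultaneously gives x = 8, y = 1.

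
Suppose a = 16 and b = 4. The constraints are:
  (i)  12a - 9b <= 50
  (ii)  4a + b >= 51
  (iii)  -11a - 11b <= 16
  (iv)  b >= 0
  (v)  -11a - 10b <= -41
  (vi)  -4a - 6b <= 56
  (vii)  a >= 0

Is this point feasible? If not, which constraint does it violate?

Constraint (i): 12a - 9b = 156, which is not ≤ 50. All other constraints are satisfied.

not feasible — violates (i)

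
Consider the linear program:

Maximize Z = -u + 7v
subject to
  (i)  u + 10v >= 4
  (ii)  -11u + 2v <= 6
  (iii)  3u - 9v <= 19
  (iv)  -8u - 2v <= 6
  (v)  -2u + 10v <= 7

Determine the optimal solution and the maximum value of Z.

Extreme points and Z = -u + 7v:
  (-13/28, 25/56) → Z = 201/56
  (226/39, -7/39) → Z = -275/39
  (-23/53, 65/106) → Z = 501/106
  (253/12, 59/12) → Z = 40/3

The optimum lies where 3u - 9v = 19 and -2u + 10v = 7.
Solving simultaneously gives u = 253/12, v = 59/12.

u = 253/12, v = 59/12, maximum Z = 40/3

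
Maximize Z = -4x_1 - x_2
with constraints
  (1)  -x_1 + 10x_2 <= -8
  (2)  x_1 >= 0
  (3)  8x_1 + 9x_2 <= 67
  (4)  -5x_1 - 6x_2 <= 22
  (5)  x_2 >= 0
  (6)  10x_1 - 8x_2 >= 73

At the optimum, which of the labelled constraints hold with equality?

(1) and (5)

Vertices and Z = -4x_1 - x_2:
  (742/89, 3/89) → Z = -2971/89
  (8, 0) → Z = -32
  (67/8, 0) → Z = -67/2

The maximum is at (8, 0). Substituting into each constraint, equality holds for (1) and (5); the remaining constraints have slack.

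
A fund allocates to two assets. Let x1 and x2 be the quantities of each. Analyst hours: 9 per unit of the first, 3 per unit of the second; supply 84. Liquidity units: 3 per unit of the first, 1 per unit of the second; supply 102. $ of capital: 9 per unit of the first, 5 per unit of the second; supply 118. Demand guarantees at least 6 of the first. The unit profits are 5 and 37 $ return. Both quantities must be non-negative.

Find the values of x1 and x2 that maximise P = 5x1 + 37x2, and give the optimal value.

x1 = 6, x2 = 10, maximum P = 400

Corner points and P = 5x1 + 37x2:
  (28/3, 0) → P = 140/3
  (6, 0) → P = 30
  (6, 10) → P = 400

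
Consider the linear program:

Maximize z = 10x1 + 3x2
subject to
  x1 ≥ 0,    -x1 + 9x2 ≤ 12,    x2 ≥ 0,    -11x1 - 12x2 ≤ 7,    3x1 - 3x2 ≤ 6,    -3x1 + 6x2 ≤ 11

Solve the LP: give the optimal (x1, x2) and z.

x1 = 15/4, x2 = 7/4, maximum z = 171/4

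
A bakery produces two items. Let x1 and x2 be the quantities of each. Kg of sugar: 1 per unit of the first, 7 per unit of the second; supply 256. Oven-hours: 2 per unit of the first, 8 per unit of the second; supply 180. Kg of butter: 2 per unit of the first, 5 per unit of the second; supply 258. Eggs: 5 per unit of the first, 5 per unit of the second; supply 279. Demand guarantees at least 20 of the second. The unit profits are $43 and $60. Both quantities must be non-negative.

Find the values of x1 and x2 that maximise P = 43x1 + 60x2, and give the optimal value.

x1 = 10, x2 = 20, maximum P = 1630

Vertices and P = 43x1 + 60x2:
  (0, 45/2) → P = 1350
  (0, 20) → P = 1200
  (10, 20) → P = 1630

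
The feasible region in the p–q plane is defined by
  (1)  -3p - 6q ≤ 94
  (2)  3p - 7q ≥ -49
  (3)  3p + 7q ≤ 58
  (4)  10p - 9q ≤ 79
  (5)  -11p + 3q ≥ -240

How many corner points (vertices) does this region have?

4

Pairwise boundary intersections that survive every other constraint:
  (-952/39, -45/13)
  (-124/29, -1177/87)
  (3/2, 107/14)
  (1075/97, 343/97)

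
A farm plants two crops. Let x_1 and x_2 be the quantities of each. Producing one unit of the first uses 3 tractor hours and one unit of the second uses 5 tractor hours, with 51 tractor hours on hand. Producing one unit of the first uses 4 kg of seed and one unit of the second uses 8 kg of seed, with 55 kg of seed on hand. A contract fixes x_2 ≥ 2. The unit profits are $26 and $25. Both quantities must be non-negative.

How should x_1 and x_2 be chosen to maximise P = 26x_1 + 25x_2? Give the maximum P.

x_1 = 39/4, x_2 = 2, maximum P = 607/2

Vertices and P = 26x_1 + 25x_2:
  (0, 55/8) → P = 1375/8
  (0, 2) → P = 50
  (39/4, 2) → P = 607/2

At the optimal vertex, 4x_1 + 8x_2 = 55 and x_2 = 2.
Solving simultaneously gives x_1 = 39/4, x_2 = 2.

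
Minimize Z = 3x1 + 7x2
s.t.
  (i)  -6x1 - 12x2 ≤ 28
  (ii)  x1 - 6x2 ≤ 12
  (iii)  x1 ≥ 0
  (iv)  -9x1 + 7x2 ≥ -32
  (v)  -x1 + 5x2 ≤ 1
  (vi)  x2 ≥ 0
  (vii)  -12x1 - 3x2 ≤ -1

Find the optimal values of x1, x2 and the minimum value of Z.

The binding constraints are x2 = 0 and -12x1 - 3x2 = -1.
Solving simultaneously gives x1 = 1/12, x2 = 0.

x1 = 1/12, x2 = 0, minimum Z = 1/4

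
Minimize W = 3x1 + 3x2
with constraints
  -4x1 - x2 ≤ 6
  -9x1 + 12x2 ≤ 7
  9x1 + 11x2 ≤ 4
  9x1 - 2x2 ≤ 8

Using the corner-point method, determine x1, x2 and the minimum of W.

Feasible corners and W = 3x1 + 3x2:
  (-79/57, -26/57) → W = -105/19
  (-4/17, -86/17) → W = -270/17
  (-29/207, 11/23) → W = 70/69
  (32/39, -4/13) → W = 20/13

x1 = -4/17, x2 = -86/17, minimum W = -270/17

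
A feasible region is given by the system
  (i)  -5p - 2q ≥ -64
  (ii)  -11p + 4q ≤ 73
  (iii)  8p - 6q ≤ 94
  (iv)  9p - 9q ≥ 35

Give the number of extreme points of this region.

4

Of the 6 pairwise boundary intersections, those satisfying every inequality are:
  (286/23, 21/23)
  (646/63, 401/63)
  (-407/17, -809/17)
  (-797/63, -1042/63)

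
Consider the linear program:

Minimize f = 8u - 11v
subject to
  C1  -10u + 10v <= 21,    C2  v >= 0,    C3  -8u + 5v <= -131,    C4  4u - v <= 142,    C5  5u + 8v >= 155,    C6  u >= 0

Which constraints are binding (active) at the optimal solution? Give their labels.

Vertices and f = 8u - 11v:
  (283/6, 739/15) → f = -823/5
  (1441/30, 752/15) → f = -836/5
  (71/2, 0) → f = 284
  (31, 0) → f = 248
  (1823/89, 585/89) → f = 8149/89

The minimum is at (1441/30, 752/15). Substituting into each constraint, equality holds for C1 and C4; the remaining constraints have slack.

C1 and C4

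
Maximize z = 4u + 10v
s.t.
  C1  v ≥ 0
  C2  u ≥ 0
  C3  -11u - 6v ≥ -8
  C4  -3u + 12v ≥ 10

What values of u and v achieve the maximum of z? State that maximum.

u = 0, v = 4/3, maximum z = 40/3

Vertices and z = 4u + 10v:
  (0, 4/3) → z = 40/3
  (0, 5/6) → z = 25/3
  (6/25, 67/75) → z = 742/75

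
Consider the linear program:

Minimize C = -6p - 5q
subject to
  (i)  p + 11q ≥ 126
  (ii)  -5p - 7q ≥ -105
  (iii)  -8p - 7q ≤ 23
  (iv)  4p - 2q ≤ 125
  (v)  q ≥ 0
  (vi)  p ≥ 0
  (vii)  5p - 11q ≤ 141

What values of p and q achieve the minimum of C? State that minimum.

Extreme points and C = -6p - 5q:
  (91/16, 175/16) → C = -1421/16
  (0, 126/11) → C = -630/11
  (0, 15) → C = -75

The optimum lies where p + 11q = 126 and -5p - 7q = -105.
Solving simultaneously gives p = 91/16, q = 175/16.

p = 91/16, q = 175/16, minimum C = -1421/16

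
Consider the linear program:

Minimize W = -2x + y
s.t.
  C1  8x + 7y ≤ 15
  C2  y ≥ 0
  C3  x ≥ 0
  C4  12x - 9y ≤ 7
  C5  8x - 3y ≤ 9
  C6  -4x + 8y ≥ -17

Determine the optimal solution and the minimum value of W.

x = 46/39, y = 31/39, minimum W = -61/39

Vertices and W = -2x + y:
  (0, 15/7) → W = 15/7
  (46/39, 31/39) → W = -61/39
  (0, 0) → W = 0
  (7/12, 0) → W = -7/6

At the optimal vertex, 8x + 7y = 15 and 12x - 9y = 7.
Solving simultaneously gives x = 46/39, y = 31/39.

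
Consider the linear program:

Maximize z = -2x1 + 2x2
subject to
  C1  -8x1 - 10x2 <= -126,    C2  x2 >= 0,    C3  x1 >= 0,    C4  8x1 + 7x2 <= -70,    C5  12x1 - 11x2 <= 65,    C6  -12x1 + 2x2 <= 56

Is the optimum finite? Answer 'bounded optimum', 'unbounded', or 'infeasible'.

The boundaries -8x1 - 10x2 = -126 and x1 = 0 meet at (0, 63/5), but that point violates 8x1 + 7x2 ≤ -70. Every candidate vertex is excluded by some other constraint, so the feasible region is empty.

infeasible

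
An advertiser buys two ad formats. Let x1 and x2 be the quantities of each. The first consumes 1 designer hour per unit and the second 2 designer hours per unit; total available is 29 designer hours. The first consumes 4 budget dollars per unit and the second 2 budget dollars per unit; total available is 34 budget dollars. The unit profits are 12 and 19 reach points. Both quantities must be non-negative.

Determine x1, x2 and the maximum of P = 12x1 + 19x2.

x1 = 5/3, x2 = 41/3, maximum P = 839/3

Feasible corners and P = 12x1 + 19x2:
  (0, 0) → P = 0
  (0, 29/2) → P = 551/2
  (17/2, 0) → P = 102
  (5/3, 41/3) → P = 839/3

At the optimal vertex, x1 + 2x2 = 29 and 4x1 + 2x2 = 34.
Solving simultaneously gives x1 = 5/3, x2 = 41/3.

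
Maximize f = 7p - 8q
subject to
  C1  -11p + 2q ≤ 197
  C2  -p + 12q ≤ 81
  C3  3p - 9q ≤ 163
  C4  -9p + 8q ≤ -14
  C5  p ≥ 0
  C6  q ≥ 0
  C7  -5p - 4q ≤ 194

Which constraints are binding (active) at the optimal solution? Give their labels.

C2 and C3

Corner points and f = 7p - 8q:
  (895/9, 406/27) → f = 15547/27
  (204/25, 743/100) → f = -58/25
  (163/3, 0) → f = 1141/3
  (14/9, 0) → f = 98/9

The maximum is at (895/9, 406/27). Substituting into each constraint, equality holds for C2 and C3; the remaining constraints have slack.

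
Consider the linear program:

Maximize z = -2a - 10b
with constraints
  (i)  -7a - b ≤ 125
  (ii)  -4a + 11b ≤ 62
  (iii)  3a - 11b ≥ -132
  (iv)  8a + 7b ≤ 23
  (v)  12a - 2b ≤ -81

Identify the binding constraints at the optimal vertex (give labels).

(i) and (v)

Corner points and z = -2a - 10b:
  (-479/27, -22/27) → z = 1178/27
  (-331/26, -933/26) → z = 4996/13
  (-767/124, 105/31) → z = -43/2

The maximum is at (-331/26, -933/26). Substituting into each constraint, equality holds for (i) and (v); the remaining constraints have slack.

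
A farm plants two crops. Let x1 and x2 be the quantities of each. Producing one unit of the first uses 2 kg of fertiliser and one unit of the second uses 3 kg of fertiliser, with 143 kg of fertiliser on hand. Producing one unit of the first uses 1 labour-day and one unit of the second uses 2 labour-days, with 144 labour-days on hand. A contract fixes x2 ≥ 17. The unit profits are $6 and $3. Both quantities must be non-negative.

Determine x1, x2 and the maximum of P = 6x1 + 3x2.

Vertices and P = 6x1 + 3x2:
  (0, 143/3) → P = 143
  (0, 17) → P = 51
  (46, 17) → P = 327

x1 = 46, x2 = 17, maximum P = 327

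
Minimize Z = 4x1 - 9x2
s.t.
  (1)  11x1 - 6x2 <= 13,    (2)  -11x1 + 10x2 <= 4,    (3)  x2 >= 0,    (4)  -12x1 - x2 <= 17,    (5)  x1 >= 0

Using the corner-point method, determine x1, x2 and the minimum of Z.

x1 = 7/2, x2 = 17/4, minimum Z = -97/4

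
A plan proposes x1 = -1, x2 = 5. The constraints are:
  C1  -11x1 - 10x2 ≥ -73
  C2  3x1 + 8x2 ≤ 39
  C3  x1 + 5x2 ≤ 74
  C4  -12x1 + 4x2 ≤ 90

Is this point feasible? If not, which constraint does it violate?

C1: -39 ≥ -73 ✓
C2: 37 ≤ 39 ✓
C3: 24 ≤ 74 ✓
C4: 32 ≤ 90 ✓

feasible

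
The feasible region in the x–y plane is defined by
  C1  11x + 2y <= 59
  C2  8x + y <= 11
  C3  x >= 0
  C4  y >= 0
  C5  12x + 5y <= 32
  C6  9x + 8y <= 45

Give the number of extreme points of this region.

Of the 15 pairwise boundary intersections, those satisfying every inequality are:
  (11/8, 0)
  (23/28, 31/7)
  (0, 0)
  (0, 45/8)
  (31/51, 84/17)

5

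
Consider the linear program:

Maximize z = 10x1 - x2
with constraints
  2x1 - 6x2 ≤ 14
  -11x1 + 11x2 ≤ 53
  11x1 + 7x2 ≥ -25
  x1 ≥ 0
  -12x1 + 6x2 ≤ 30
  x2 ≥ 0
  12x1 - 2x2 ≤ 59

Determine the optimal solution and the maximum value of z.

Feasible corners and z = 10x1 - x2:
  (0, 53/11) → z = -53/11
  (151/22, 257/22) → z = 1253/22
  (0, 0) → z = 0
  (59/12, 0) → z = 295/6

At the optimal vertex, -11x1 + 11x2 = 53 and 12x1 - 2x2 = 59.
Solving simultaneously gives x1 = 151/22, x2 = 257/22.

x1 = 151/22, x2 = 257/22, maximum z = 1253/22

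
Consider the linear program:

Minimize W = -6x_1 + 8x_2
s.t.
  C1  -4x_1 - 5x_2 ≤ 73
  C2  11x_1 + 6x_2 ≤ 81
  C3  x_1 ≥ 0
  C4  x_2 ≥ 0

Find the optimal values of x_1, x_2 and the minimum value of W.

x_1 = 81/11, x_2 = 0, minimum W = -486/11

Extreme points and W = -6x_1 + 8x_2:
  (0, 27/2) → W = 108
  (81/11, 0) → W = -486/11
  (0, 0) → W = 0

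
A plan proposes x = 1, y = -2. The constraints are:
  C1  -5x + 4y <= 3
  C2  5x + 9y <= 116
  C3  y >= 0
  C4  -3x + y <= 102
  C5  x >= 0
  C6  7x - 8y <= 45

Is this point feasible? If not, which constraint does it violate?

Constraint C3: y = -2, which is not ≥ 0. All other constraints are satisfied.

not feasible — violates C3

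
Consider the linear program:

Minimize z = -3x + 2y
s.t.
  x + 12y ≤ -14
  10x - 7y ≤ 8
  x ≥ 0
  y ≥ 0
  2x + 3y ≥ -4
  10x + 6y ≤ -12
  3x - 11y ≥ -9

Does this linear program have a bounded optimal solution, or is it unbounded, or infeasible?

The boundaries 10x + 6y = -12 and 3x - 11y = -9 meet at (-93/64, 27/64), but that point violates x + 12y ≤ -14. Every candidate vertex is excluded by some other constraint, so the feasible region is empty.

infeasible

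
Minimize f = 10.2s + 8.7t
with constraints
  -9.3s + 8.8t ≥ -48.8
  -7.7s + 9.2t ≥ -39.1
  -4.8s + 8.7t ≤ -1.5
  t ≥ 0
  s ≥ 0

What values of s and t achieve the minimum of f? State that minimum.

Feasible corners and f = 10.2s + 8.7t:
  (2622/445, 1213/1780) → f = 1175307/17800
  (13712/1289, 7343/1289) → f = 407493/2578
  (391/77, 0) → f = 19941/385
  (5/16, 0) → f = 51/16

The binding constraints are -4.8s + 8.7t = -1.5 and t = 0.
Solving simultaneously gives s = 5/16, t = 0.

s = 0.3125, t = 0, minimum f = 3.1875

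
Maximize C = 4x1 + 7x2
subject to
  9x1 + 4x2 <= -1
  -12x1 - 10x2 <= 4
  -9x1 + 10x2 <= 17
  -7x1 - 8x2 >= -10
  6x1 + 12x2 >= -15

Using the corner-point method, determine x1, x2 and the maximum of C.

x1 = -13/21, x2 = 8/7, maximum C = 116/21

Feasible corners and C = 4x1 + 7x2:
  (1/7, -4/7) → C = -24/7
  (-13/21, 8/7) → C = 116/21
  (-1, 4/5) → C = 8/5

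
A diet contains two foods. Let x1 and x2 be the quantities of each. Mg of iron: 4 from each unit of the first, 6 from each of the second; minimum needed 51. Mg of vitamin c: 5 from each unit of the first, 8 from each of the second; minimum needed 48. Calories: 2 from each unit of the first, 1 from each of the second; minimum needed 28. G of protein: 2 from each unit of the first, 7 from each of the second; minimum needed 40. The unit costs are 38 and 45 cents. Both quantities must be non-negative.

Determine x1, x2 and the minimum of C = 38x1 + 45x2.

x1 = 13, x2 = 2, minimum C = 584

Feasible corners and C = 38x1 + 45x2:
  (0, 28) → C = 1260
  (20, 0) → C = 760
  (13, 2) → C = 584
The feasible region is unbounded (it extends along (0, 1), (1, 0)), but C strictly increases along every unbounded feasible direction, so there is no improving ray and the minimum is attained at a vertex.

The binding constraints are 2x1 + x2 = 28 and 2x1 + 7x2 = 40.
Solving simultaneously gives x1 = 13, x2 = 2.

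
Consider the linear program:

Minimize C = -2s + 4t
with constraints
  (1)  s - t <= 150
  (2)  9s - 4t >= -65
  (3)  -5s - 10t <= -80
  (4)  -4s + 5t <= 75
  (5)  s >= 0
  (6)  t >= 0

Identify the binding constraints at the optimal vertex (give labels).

Extreme points and C = -2s + 4t:
  (825, 675) → C = 1050
  (150, 0) → C = -300
  (0, 8) → C = 32
  (16, 0) → C = -32
  (0, 15) → C = 60

The minimum is at (150, 0). Substituting into each constraint, equality holds for (1) and (6); the remaining constraints have slack.

(1) and (6)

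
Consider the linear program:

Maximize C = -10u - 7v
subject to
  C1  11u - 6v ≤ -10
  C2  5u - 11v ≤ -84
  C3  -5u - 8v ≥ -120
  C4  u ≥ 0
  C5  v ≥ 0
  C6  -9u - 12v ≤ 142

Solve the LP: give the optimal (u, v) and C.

Extreme points and C = -10u - 7v:
  (394/91, 874/91) → C = -10058/91
  (320/59, 685/59) → C = -7995/59
  (0, 84/11) → C = -588/11
  (0, 15) → C = -105

The optimum lies where 5u - 11v = -84 and u = 0.
Solving simultaneously gives u = 0, v = 84/11.

u = 0, v = 84/11, maximum C = -588/11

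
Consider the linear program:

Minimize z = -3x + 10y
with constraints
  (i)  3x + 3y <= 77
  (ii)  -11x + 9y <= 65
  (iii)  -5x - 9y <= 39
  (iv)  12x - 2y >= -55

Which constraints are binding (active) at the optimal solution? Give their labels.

(i) and (iii)

Corner points and z = -3x + 10y:
  (83/10, 521/30) → z = 4463/30
  (135/2, -251/6) → z = -3725/6
  (-365/86, 175/86) → z = 2845/86
  (-573/118, -193/118) → z = -211/118

The minimum is at (135/2, -251/6). Substituting into each constraint, equality holds for (i) and (iii); the remaining constraints have slack.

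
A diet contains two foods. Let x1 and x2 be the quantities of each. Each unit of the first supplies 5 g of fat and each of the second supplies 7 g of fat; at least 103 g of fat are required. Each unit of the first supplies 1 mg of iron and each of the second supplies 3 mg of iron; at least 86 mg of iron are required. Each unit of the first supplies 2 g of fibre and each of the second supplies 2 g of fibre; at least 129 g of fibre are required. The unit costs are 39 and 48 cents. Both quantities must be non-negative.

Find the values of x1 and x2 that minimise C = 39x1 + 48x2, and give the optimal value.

The feasible region is unbounded (it extends along (0, 1), (1, 0)), but C strictly increases along every unbounded feasible direction, so there is no improving ray and the minimum is attained at a vertex.

At the optimal vertex, x1 + 3x2 = 86 and 2x1 + 2x2 = 129.
Solving simultaneously gives x1 = 215/4, x2 = 43/4.

x1 = 215/4, x2 = 43/4, minimum C = 10449/4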